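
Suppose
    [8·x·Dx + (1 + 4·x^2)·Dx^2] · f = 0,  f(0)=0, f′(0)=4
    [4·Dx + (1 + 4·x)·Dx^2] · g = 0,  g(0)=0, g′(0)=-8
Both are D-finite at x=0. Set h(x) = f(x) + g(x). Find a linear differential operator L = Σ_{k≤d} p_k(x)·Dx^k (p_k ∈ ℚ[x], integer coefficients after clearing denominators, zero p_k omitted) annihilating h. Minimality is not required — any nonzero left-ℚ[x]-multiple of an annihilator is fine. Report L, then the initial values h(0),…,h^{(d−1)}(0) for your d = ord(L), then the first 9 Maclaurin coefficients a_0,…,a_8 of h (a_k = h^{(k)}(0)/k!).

f: a_k = 0, 4, 0, -16/3, 0, 64/5, 0, -256/7, 0, …
g: a_k = 0, -8, 16, -128/3, 128, -2048/5, 4096/3, -32768/7, 16384, …
f+g: L₀ = lclm(L_f,L_g), ord ≤ 2+2.
L = (-8 - 96·x + 96·x^2 + 128·x^3)·Dx + (-10 - 16·x - 72·x^2 + 192·x^3 + 256·x^4)·Dx^2 + (-1 - 2·x + 8·x^2 + 8·x^3 + 48·x^4 + 64·x^5)·Dx^3  (order 3).
h: a_k = 0, -4, 16, -48, 128, -1984/5, 4096/3, -33024/7, 16384, …
ICs: h(0) = 0, h′(0) = -4, h′′(0) = 32.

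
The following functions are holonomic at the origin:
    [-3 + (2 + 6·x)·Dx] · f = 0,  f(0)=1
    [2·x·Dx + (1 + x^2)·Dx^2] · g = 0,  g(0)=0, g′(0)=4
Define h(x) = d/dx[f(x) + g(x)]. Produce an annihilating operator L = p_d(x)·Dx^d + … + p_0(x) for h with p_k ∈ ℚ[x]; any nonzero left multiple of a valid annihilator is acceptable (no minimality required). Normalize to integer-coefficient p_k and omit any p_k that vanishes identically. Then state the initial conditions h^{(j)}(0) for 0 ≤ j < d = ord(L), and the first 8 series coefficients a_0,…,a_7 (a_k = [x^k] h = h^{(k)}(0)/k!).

f: a_k = 1, 3/2, -9/8, 27/16, -405/128, 1701/256, -15309/1024, 72171/2048, …
g: a_k = 0, 4, 0, -4/3, 0, 4/5, 0, -4/7, …
L₀ := lclm(L_f,L_g); ord L₀ ≤ 1+2.
Derive L from L₀ (diff closure).
L = (-12 - 90·x + 36·x^2 + 54·x^3) + (-35 - 48·x - 102·x^2 + 144·x^3 + 189·x^4)·Dx + (-6 - 10·x + 36·x^2 + 44·x^3 + 42·x^4 + 54·x^5)·Dx^2  (order 2).
h: a_k = 11/2, -9/4, 17/16, -405/32, 9529/256, -45927/512, 497005/2048, -2814669/4096, …
ICs: h(0) = 11/2, h′(0) = -9/4.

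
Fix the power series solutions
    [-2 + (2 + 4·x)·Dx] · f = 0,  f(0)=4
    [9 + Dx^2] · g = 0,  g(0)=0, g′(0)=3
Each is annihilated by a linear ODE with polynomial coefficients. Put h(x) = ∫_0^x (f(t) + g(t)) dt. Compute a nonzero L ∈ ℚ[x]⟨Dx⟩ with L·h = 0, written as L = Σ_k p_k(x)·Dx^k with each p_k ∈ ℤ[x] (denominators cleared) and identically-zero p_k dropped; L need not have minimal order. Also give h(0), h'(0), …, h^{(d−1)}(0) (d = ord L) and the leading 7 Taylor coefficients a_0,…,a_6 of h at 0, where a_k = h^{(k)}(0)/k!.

L = (-27 - 81·x - 81·x^2)·Dx + (18 + 117·x + 243·x^2 + 162·x^3)·Dx^2 + (-3 - 9·x - 9·x^2)·Dx^3 + (2 + 13·x + 27·x^2 + 18·x^3)·Dx^4  (order 4).
h: a_k = 0, 4, 7/2, -2/3, -5/8, -1/2, 221/240, …
ICs: h(0) = 0, h′(0) = 4, h′′(0) = 7, h′′′(0) = -4.

f: a_k = 4, 4, -2, 2, -5/2, 7/2, -21/4, …
g: a_k = 0, 3, 0, -9/2, 0, 81/40, 0, …
Weyl lclm of L_f,L_g ⇒ L₀ (ord ≤ 3).
h=∫₀ˣh₀: take L = L₀·Dx.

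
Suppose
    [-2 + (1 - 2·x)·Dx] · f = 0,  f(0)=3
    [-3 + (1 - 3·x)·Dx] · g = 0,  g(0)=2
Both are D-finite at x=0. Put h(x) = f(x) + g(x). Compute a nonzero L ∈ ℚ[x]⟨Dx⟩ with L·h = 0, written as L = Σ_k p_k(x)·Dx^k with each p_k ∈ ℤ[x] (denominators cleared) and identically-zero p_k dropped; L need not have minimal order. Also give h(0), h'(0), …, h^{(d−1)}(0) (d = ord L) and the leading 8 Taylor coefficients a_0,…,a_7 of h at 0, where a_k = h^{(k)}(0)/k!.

L = -12 + (10 - 24·x)·Dx + (-1 + 5·x - 6·x^2)·Dx^2  (order 2).
h: a_k = 5, 12, 30, 78, 210, 582, 1650, 4758, …
ICs: h(0) = 5, h′(0) = 12.

f: a_k = 3, 6, 12, 24, 48, 96, 192, 384, …
g: a_k = 2, 6, 18, 54, 162, 486, 1458, 4374, …
L₀ := lclm(L_f,L_g); ord L₀ ≤ 1+1.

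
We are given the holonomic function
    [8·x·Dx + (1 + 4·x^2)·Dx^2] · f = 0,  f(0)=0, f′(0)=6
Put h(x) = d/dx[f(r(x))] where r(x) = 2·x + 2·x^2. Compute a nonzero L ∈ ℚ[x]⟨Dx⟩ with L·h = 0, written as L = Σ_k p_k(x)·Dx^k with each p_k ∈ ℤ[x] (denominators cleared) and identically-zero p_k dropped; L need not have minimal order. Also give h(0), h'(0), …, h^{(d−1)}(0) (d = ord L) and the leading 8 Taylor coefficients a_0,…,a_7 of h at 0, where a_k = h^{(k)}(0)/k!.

L = (-2 + 32·x + 128·x^2 + 192·x^3 + 96·x^4) + (1 + 2·x + 16·x^2 + 64·x^3 + 80·x^4 + 32·x^5)·Dx  (order 1).
h: a_k = 12, 24, -192, -768, 2112, 18048, -6144, -344064, …
ICs: h(0) = 12.

f: a_k = 0, 6, 0, -8, 0, 96/5, 0, -384/7, …
h₀=f(r): pull back L_f along r ⇒ L₀.
h₀' ⇒ L via d/dx closure of L₀.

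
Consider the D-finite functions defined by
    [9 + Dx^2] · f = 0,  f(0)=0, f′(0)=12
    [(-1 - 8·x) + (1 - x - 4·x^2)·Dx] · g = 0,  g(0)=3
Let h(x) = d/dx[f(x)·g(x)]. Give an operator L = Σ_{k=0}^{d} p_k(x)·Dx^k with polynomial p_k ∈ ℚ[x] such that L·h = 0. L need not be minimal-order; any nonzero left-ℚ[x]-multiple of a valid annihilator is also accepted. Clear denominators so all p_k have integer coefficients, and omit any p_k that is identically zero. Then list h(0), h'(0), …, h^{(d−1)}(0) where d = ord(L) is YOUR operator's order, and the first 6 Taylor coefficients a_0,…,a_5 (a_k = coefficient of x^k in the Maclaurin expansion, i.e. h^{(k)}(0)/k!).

f: a_k = 0, 12, 0, -18, 0, 81/10, …
g: a_k = 3, 3, 15, 27, 87, 195, …
f·g: L₀ = L_f ⊗_s L_g, ord ≤ 2·1.
Derive L from L₀ (diff closure).
L = (-33 - 162·x - 567·x^2 + 648·x^3 + 1296·x^4) + (6 + 66·x + 216·x^2 + 576·x^3)·Dx + (1 - 10·x - 31·x^2 + 72·x^3 + 144·x^4)·Dx^2  (order 2).
h: a_k = 36, 72, 378, 1080, 7983/2, 56349/5, …
ICs: h(0) = 36, h′(0) = 72.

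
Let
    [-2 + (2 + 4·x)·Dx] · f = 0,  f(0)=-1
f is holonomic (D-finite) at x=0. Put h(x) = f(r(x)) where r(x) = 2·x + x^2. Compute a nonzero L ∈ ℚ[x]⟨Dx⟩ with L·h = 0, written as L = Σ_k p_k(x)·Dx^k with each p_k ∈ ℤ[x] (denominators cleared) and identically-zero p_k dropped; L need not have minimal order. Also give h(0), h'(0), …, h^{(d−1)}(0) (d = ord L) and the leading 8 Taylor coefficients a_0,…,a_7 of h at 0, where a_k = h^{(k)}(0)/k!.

L = (-2 - 2·x) + (1 + 4·x + 2·x^2)·Dx  (order 1).
h: a_k = -1, -2, 1, -2, 9/2, -11, 57/2, -77, …
ICs: h(0) = -1.

f: a_k = -1, -1, 1/2, -1/2, 5/8, -7/8, 21/16, -33/16, …
L₀ from L_f via x↦r, Dx↦r'^{-1}Dx.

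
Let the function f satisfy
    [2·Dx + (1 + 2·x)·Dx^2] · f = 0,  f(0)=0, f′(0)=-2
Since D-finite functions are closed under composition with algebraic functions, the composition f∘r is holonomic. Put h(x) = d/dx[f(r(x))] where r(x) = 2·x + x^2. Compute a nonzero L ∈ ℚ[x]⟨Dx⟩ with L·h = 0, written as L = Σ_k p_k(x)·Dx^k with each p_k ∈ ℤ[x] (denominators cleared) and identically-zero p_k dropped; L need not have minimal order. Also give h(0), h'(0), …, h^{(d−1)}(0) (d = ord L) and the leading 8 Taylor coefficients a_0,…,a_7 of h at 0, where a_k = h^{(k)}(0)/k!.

f: a_k = 0, -2, 2, -8/3, 4, -32/5, 32/3, -128/7, …
Substitute x→r, Dx→(1/r')Dx; clear ⇒ L₀.
h=h₀': d/dx-closure on L₀ ⇒ L.
L = (3 + 4·x + 2·x^2) + (1 + 5·x + 6·x^2 + 2·x^3)·Dx  (order 1).
h: a_k = -4, 12, -40, 136, -464, 1584, -5408, 18464, …
ICs: h(0) = -4.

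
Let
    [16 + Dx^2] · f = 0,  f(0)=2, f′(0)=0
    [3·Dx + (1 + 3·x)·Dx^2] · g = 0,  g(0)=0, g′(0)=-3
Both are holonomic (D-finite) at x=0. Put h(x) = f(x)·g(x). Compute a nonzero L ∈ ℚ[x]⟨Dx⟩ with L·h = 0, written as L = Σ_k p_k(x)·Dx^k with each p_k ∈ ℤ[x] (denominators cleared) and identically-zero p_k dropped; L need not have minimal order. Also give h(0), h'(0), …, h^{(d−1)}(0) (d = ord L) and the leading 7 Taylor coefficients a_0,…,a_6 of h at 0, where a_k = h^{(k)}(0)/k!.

f: a_k = 2, 0, -16, 0, 64/3, 0, -512/45, …
g: a_k = 0, -3, 9/2, -9, 81/4, -243/5, 243/2, …
f·g: L₀ = L_f ⊗_s L_g, ord ≤ 2·2.
L = (2272 + 127488·x + 781056·x^2 + 1769472·x^3 + 1327104·x^4) + (4416 + 50112·x + 165888·x^2 + 165888·x^3)·Dx + (1022 + 19392·x + 102816·x^2 + 221184·x^3 + 165888·x^4)·Dx^2 + (276 + 3132·x + 10368·x^2 + 10368·x^3)·Dx^3 + (55 + 714·x + 3375·x^2 + 6912·x^3 + 5184·x^4)·Dx^4  (order 4).
h: a_k = 0, -6, 9, 30, -63/2, -86/5, 15, …
ICs: h(0) = 0, h′(0) = -6, h′′(0) = 18, h′′′(0) = 180.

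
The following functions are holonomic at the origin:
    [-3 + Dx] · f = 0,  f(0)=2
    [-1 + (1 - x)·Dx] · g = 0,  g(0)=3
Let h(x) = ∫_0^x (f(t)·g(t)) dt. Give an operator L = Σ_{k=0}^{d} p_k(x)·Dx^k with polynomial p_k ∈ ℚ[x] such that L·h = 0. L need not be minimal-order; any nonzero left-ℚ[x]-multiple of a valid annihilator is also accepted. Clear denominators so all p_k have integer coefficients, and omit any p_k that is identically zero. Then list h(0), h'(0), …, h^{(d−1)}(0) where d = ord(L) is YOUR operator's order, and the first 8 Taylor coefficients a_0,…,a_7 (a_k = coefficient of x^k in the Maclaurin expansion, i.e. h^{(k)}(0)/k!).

L = (4 - 3·x)·Dx + (-1 + x)·Dx^2  (order 2).
h: a_k = 0, 6, 12, 17, 39/2, 393/20, 92/5, 4659/280, …
ICs: h(0) = 0, h′(0) = 6.

f: a_k = 2, 6, 9, 9, 27/4, 81/20, 81/40, 243/280, …
g: a_k = 3, 3, 3, 3, 3, 3, 3, 3, …
L₀ := L_f ⊗_s L_g (sym. prod.), ord ≤ 1.
h=∫₀ˣh₀: take L = L₀·Dx.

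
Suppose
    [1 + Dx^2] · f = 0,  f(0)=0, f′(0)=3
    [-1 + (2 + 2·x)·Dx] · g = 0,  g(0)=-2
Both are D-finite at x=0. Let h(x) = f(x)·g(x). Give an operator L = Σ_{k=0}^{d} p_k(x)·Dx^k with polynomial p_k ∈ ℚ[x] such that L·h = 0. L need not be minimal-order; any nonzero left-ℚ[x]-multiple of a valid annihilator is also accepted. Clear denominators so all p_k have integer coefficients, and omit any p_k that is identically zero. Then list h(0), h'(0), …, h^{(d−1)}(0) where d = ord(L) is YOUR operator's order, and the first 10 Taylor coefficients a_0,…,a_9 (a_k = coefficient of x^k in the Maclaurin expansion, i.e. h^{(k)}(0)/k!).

L = (7 + 8·x + 4·x^2) + (-4 - 4·x)·Dx + (4 + 8·x + 4·x^2)·Dx^2  (order 2).
h: a_k = 0, -6, -3, 7/4, 1/8, 19/320, -81/640, 983/10752, -7727/107520, 185275/3096576, …
ICs: h(0) = 0, h′(0) = -6.

f: a_k = 0, 3, 0, -1/2, 0, 1/40, 0, -1/1680, 0, 1/120960, …
g: a_k = -2, -1, 1/4, -1/8, 5/64, -7/128, 21/512, -33/1024, 429/16384, -715/32768, …
Sym-product of L_f,L_g gives L₀ (≤ ord 2).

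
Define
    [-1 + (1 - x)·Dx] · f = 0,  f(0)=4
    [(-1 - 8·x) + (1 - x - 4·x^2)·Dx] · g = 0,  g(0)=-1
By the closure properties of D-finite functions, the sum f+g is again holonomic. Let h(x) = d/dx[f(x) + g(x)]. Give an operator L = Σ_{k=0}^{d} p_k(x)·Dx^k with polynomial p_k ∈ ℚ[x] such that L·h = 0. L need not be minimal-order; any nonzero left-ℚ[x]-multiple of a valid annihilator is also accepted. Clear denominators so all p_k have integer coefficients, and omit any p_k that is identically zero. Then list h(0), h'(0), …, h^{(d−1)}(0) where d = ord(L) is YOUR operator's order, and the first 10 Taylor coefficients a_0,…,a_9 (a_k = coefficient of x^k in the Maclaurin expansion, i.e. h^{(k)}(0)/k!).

f: a_k = 4, 4, 4, 4, 4, 4, 4, 4, 4, 4, …
g: a_k = -1, -1, -5, -9, -29, -65, -181, -441, -1165, -2929, …
f+g: L₀ = lclm(L_f,L_g), ord ≤ 1+1.
Differentiate: ansatz ord ≤ ord L₀ ⇒ L.
L = (-6 - 96·x - 384·x^3 + 96·x^4) + (6 + 42·x - 24·x^2 + 144·x^3 - 372·x^4 + 96·x^5)·Dx + (-1 + 2·x - 9·x^2 + 24·x^3 + 28·x^4 - 60·x^5 + 16·x^6)·Dx^2  (order 2).
h: a_k = 3, -2, -15, -100, -305, -1062, -3059, -9288, -26325, -75850, …
ICs: h(0) = 3, h′(0) = -2.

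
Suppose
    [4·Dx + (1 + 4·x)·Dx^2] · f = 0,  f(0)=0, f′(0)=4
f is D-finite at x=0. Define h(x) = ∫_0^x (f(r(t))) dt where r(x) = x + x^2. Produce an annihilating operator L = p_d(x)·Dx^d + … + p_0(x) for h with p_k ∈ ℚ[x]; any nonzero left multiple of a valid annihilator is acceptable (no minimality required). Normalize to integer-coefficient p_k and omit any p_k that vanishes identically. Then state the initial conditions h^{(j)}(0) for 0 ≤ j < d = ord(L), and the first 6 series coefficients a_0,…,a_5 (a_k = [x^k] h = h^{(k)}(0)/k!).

f: a_k = 0, 4, -8, 64/3, -64, 1024/5, …
h₀=f(r): pull back L_f along r ⇒ L₀.
h=∫₀ˣh₀: take L = L₀·Dx.
L = 2·Dx^2 + (1 + 2·x)·Dx^3  (order 3).
h: a_k = 0, 0, 2, -4/3, 4/3, -8/5, …
ICs: h(0) = 0, h′(0) = 0, h′′(0) = 4.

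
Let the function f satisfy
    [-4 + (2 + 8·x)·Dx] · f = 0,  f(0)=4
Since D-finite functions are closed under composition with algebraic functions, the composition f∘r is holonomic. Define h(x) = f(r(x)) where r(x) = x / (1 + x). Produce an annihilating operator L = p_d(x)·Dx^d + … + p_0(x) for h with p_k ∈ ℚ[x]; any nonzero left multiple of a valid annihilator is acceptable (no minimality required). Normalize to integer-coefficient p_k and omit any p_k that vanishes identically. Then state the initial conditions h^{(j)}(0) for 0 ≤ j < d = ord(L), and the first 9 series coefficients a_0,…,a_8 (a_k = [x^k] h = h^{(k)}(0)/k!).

L = -2 + (1 + 6·x + 5·x^2)·Dx  (order 1).
h: a_k = 4, 8, -16, 40, -120, 408, -1504, 5848, -23600, …
ICs: h(0) = 4.

f: a_k = 4, 8, -8, 16, -40, 112, -336, 1056, -3432, …
f∘r: x↦r, Dx↦Dx/r' in L_f ⇒ L₀.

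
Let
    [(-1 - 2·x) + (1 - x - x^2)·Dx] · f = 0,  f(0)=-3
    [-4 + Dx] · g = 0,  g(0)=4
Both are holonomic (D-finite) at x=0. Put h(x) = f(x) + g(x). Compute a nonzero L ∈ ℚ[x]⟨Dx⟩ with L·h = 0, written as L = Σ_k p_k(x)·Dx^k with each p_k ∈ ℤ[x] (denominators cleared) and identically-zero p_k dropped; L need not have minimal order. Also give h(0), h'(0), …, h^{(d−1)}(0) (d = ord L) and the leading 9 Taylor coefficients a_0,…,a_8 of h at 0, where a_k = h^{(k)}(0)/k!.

L = (-8·x - 72·x^2 - 32·x^3) + (-12 + 38·x + 22·x^2 - 32·x^3 - 16·x^4)·Dx + (3 - 9·x - x^2 + 10·x^3 + 4·x^4)·Dx^2  (order 2).
h: a_k = 1, 13, 26, 101/3, 83/3, 152/15, -731/45, -15749/315, -30082/315, …
ICs: h(0) = 1, h′(0) = 13.

f: a_k = -3, -3, -6, -9, -15, -24, -39, -63, -102, …
g: a_k = 4, 16, 32, 128/3, 128/3, 512/15, 1024/45, 4096/315, 2048/315, …
Weyl lclm of L_f,L_g ⇒ L₀ (ord ≤ 2).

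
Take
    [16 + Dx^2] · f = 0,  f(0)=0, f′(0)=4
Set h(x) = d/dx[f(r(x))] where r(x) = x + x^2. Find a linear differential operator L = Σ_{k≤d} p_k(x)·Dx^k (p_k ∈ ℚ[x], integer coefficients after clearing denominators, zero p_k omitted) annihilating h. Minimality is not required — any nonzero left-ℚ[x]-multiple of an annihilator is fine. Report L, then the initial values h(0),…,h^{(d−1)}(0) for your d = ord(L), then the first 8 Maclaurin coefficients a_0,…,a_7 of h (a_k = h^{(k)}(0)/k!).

L = (28 + 128·x + 384·x^2 + 512·x^3 + 256·x^4) + (-6 - 12·x)·Dx + (1 + 4·x + 4·x^2)·Dx^2  (order 2).
h: a_k = 4, 8, -32, -128, -352/3, 192, 25856/45, 22528/45, …
ICs: h(0) = 4, h′(0) = 8.

f: a_k = 0, 4, 0, -32/3, 0, 128/15, 0, -1024/315, …
L₀ from L_f via x↦r, Dx↦r'^{-1}Dx.
h=h₀': d/dx-closure on L₀ ⇒ L.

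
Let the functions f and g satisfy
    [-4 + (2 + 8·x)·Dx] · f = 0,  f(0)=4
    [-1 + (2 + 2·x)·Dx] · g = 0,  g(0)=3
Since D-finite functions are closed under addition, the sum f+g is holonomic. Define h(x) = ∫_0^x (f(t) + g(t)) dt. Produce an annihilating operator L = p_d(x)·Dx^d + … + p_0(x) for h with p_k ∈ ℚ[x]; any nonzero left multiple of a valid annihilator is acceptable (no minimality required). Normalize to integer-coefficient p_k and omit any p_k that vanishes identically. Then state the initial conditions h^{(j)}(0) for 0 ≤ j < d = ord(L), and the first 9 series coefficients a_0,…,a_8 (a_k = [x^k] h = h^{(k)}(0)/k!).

L = -2·Dx + (5 + 8·x)·Dx^2 + (2 + 10·x + 8·x^2)·Dx^3  (order 3).
h: a_k = 0, 7, 19/4, -67/24, 259/64, -1027/128, 28693/1536, -49161/1024, 2162787/16384, …
ICs: h(0) = 0, h′(0) = 7, h′′(0) = 19/2.

f: a_k = 4, 8, -8, 16, -40, 112, -336, 1056, -3432, …
g: a_k = 3, 3/2, -3/8, 3/16, -15/128, 21/256, -63/1024, 99/2048, -1287/32768, …
L₀ := lclm(L_f,L_g); ord L₀ ≤ 1+1.
∫: right-multiply L₀ by Dx.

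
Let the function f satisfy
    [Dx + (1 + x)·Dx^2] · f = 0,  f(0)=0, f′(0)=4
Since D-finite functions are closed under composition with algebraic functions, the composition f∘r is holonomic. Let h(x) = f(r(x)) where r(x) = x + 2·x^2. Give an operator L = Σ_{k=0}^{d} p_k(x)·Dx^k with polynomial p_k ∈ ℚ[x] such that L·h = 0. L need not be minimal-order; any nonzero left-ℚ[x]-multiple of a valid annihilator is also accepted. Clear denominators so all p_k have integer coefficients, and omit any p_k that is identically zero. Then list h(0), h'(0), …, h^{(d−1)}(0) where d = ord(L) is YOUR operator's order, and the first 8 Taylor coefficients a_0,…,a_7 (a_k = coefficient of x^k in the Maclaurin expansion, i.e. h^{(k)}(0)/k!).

f: a_k = 0, 4, -2, 4/3, -1, 4/5, -2/3, 4/7, …
Change of var in L_f (x↦r) gives L₀.
L = (-3 + 4·x + 8·x^2)·Dx + (1 + 5·x + 6·x^2 + 8·x^3)·Dx^2  (order 2).
h: a_k = 0, 4, 6, -20/3, -1, 44/5, -6, -52/7, …
ICs: h(0) = 0, h′(0) = 4.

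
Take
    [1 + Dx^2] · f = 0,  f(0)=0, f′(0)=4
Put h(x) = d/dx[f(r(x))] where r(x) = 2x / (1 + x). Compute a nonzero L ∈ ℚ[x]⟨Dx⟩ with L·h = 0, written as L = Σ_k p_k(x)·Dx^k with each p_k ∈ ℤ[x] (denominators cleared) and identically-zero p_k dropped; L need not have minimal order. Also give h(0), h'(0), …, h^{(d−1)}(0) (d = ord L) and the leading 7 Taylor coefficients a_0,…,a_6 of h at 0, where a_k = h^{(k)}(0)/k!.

L = (10 + 12·x + 6·x^2) + (6 + 18·x + 18·x^2 + 6·x^3)·Dx + (1 + 4·x + 6·x^2 + 4·x^3 + x^4)·Dx^2  (order 2).
h: a_k = 8, -16, 8, 32, -344/3, 240, -17672/45, …
ICs: h(0) = 8, h′(0) = -16.

f: a_k = 0, 4, 0, -2/3, 0, 1/30, 0, …
f∘r: x↦r, Dx↦Dx/r' in L_f ⇒ L₀.
h₀' ⇒ L via d/dx closure of L₀.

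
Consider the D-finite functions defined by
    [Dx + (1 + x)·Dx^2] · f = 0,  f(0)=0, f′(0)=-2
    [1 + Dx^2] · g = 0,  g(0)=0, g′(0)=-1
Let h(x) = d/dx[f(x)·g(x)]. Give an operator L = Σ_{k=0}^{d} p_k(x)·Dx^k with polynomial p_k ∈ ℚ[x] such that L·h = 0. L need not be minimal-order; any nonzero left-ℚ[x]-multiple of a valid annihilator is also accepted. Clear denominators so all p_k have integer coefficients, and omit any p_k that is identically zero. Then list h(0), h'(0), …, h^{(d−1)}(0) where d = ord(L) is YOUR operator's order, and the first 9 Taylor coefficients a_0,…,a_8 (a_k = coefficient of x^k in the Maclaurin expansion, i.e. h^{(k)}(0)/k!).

L = (-25 - 44·x - 42·x^2 + 12·x^3 + 43·x^4 + 24·x^5 + 4·x^6) + (-24 - 32·x + 20·x^2 + 60·x^3 + 40·x^4 + 8·x^5)·Dx + (-28 - 44·x - 14·x^2 + 72·x^3 + 98·x^4 + 48·x^5 + 8·x^6)·Dx^2 + (-24 - 32·x + 20·x^2 + 60·x^3 + 40·x^4 + 8·x^5)·Dx^3 + (-3 + 28·x^2 + 60·x^3 + 55·x^4 + 24·x^5 + 4·x^6)·Dx^4  (order 4).
h: a_k = 0, 4, -3, 4/3, -5/3, 11/6, -217/120, 113/63, -25/14, …
ICs: h(0) = 0, h′(0) = 4, h′′(0) = -6, h′′′(0) = 8.

f: a_k = 0, -2, 1, -2/3, 1/2, -2/5, 1/3, -2/7, 1/4, …
g: a_k = 0, -1, 0, 1/6, 0, -1/120, 0, 1/5040, 0, …
Product ⇒ symmetric product L₀, ord ≤ 4.
Derive L from L₀ (diff closure).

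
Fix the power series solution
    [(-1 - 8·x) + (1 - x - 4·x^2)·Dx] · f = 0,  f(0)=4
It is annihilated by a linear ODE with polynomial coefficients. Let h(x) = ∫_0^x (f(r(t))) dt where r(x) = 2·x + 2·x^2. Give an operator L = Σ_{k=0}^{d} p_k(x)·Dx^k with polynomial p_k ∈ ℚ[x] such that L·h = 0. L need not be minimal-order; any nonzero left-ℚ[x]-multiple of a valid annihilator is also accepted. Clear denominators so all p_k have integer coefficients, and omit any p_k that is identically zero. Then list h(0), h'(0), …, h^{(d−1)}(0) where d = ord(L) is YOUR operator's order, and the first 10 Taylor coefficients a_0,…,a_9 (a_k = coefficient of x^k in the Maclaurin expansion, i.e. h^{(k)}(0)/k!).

L = (2 + 36·x + 96·x^2 + 64·x^3)·Dx + (-1 + 2·x + 18·x^2 + 32·x^3 + 16·x^4)·Dx^2  (order 2).
h: a_k = 0, 4, 4, 88/3, 112, 560, 2768, 99360/7, 74304, 3553600/9, …
ICs: h(0) = 0, h′(0) = 4.

f: a_k = 4, 4, 20, 36, 116, 260, 724, 1764, 4660, 11716, …
h₀=f(r): pull back L_f along r ⇒ L₀.
h=∫₀ˣh₀: take L = L₀·Dx.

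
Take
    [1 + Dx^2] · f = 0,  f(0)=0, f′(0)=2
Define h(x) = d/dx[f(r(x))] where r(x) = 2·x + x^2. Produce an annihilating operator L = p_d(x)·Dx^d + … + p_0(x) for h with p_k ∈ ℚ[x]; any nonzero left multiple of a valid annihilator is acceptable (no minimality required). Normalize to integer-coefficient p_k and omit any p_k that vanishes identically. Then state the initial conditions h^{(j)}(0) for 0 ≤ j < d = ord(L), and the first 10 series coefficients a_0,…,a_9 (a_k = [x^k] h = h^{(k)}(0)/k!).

L = (7 + 16·x + 24·x^2 + 16·x^3 + 4·x^4) + (-3 - 3·x)·Dx + (1 + 2·x + x^2)·Dx^2  (order 2).
h: a_k = 4, 4, -8, -16, -22/3, 6, 404/45, 176/45, -551/630, -27/14, …
ICs: h(0) = 4, h′(0) = 4.

f: a_k = 0, 2, 0, -1/3, 0, 1/60, 0, -1/2520, 0, 1/181440, …
Substitute x→r, Dx→(1/r')Dx; clear ⇒ L₀.
Derive L from L₀ (diff closure).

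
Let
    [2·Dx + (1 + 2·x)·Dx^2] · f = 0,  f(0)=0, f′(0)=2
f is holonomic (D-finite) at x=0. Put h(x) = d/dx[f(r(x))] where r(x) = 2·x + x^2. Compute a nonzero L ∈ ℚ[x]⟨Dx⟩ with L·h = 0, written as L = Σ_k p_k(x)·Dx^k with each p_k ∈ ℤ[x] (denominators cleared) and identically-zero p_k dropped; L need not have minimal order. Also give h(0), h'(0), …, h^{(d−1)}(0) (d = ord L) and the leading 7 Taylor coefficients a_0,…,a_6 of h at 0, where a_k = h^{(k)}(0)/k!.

L = (3 + 4·x + 2·x^2) + (1 + 5·x + 6·x^2 + 2·x^3)·Dx  (order 1).
h: a_k = 4, -12, 40, -136, 464, -1584, 5408, …
ICs: h(0) = 4.

f: a_k = 0, 2, -2, 8/3, -4, 32/5, -32/3, …
f∘r: x↦r, Dx↦Dx/r' in L_f ⇒ L₀.
h=h₀': d/dx-closure on L₀ ⇒ L.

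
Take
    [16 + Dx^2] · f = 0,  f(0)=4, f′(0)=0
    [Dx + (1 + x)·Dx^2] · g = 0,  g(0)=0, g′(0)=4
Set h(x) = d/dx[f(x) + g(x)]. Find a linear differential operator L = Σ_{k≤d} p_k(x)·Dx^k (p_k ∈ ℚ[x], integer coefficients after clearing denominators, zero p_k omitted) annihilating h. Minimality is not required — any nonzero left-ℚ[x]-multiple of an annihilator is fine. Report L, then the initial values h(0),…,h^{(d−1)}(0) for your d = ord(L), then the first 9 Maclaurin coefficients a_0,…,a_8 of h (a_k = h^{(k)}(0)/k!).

f: a_k = 4, 0, -32, 0, 128/3, 0, -1024/45, 0, 2048/315, …
g: a_k = 0, 4, -2, 4/3, -1, 4/5, -2/3, 4/7, -1/2, …
h₀=f+g: left-lcm gives L₀, ord ≤ 4.
Differentiate: ansatz ord ≤ ord L₀ ⇒ L.
L = (176 + 256·x + 128·x^2) + (144 + 400·x + 384·x^2 + 128·x^3)·Dx + (11 + 16·x + 8·x^2)·Dx^2 + (9 + 25·x + 24·x^2 + 8·x^3)·Dx^3  (order 3).
h: a_k = 4, -68, 4, 500/3, 4, -2108/15, 4, 15124/315, 4, …
ICs: h(0) = 4, h′(0) = -68, h′′(0) = 8.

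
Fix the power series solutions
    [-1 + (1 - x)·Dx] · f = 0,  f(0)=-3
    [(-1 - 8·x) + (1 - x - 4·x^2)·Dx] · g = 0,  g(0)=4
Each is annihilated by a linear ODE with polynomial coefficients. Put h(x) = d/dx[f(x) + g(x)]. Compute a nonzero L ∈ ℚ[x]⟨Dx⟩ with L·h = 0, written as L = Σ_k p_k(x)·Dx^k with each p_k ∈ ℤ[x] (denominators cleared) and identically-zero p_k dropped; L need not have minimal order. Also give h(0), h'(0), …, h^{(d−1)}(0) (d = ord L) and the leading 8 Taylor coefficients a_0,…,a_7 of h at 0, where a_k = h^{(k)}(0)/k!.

L = (-6 - 96·x - 384·x^3 + 96·x^4) + (6 + 42·x - 24·x^2 + 144·x^3 - 372·x^4 + 96·x^5)·Dx + (-1 + 2·x - 9·x^2 + 24·x^3 + 28·x^4 - 60·x^5 + 16·x^6)·Dx^2  (order 2).
h: a_k = 1, 34, 99, 452, 1285, 4326, 12327, 37256, …
ICs: h(0) = 1, h′(0) = 34.

f: a_k = -3, -3, -3, -3, -3, -3, -3, -3, …
g: a_k = 4, 4, 20, 36, 116, 260, 724, 1764, …
L₀ := lclm(L_f,L_g); ord L₀ ≤ 1+1.
h₀' ⇒ L via d/dx closure of L₀.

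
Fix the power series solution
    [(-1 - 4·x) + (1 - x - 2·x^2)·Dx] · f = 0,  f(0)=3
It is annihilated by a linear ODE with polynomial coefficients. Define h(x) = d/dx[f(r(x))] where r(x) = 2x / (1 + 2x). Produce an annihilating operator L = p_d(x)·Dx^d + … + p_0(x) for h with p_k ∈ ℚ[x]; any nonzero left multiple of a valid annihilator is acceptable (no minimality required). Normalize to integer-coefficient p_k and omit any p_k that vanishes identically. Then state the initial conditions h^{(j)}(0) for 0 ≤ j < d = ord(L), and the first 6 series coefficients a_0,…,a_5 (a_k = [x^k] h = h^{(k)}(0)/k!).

f: a_k = 3, 3, 9, 15, 33, 63, …
L₀ from L_f via x↦r, Dx↦r'^{-1}Dx.
Differentiate: ansatz ord ≤ ord L₀ ⇒ L.
L = (8 + 48·x + 288·x^2 + 320·x^3) + (-1 - 14·x - 36·x^2 + 56·x^3 + 160·x^4)·Dx  (order 1).
h: a_k = 6, 48, 0, 768, -1920, 13824, …
ICs: h(0) = 6.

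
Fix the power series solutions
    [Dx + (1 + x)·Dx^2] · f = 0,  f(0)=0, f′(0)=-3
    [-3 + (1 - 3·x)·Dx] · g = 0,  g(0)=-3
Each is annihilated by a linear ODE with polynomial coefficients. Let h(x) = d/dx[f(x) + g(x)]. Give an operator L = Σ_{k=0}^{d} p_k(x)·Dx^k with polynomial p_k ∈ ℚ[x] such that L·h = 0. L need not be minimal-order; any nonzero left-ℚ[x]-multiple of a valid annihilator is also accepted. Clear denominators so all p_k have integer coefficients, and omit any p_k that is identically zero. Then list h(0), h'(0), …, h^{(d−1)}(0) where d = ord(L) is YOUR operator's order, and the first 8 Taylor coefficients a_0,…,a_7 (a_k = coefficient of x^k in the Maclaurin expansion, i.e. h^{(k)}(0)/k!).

L = (-66 - 18·x) + (-52 - 120·x - 36·x^2)·Dx + (7 - 11·x - 27·x^2 - 9·x^3)·Dx^2  (order 2).
h: a_k = -12, -51, -246, -969, -3648, -13119, -45930, -157461, …
ICs: h(0) = -12, h′(0) = -51.

f: a_k = 0, -3, 3/2, -1, 3/4, -3/5, 1/2, -3/7, …
g: a_k = -3, -9, -27, -81, -243, -729, -2187, -6561, …
h₀=f+g: left-lcm gives L₀, ord ≤ 3.
Differentiate: ansatz ord ≤ ord L₀ ⇒ L.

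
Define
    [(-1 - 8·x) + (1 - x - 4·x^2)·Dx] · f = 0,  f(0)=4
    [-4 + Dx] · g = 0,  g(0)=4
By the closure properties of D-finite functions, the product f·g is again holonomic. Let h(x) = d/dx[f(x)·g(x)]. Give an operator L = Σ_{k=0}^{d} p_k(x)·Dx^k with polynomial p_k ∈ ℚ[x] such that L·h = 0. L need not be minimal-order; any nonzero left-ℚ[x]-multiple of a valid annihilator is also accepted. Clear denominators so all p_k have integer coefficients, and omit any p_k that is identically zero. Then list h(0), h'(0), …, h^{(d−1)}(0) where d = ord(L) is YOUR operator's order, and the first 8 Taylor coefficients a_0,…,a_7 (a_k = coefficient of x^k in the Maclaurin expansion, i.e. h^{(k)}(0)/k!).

L = (34 + 48·x - 112·x^2 - 128·x^3 + 256·x^4) + (-5 + x + 40·x^2 - 64·x^4)·Dx  (order 1).
h: a_k = 80, 544, 2288, 24256/3, 78128/3, 240928/3, 10795376/45, 221348224/315, …
ICs: h(0) = 80.

f: a_k = 4, 4, 20, 36, 116, 260, 724, 1764, …
g: a_k = 4, 16, 32, 128/3, 128/3, 512/15, 1024/45, 4096/315, …
Product ⇒ symmetric product L₀, ord ≤ 1.
Differentiate: ansatz ord ≤ ord L₀ ⇒ L.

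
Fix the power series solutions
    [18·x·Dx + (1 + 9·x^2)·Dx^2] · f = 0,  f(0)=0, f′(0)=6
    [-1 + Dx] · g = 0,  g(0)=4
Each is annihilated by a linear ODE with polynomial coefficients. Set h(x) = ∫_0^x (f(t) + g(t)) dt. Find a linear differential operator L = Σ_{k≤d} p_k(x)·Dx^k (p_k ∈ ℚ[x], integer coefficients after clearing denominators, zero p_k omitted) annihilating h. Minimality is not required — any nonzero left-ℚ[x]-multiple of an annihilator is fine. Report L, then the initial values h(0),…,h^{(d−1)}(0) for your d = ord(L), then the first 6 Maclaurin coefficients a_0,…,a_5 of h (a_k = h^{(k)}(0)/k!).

f: a_k = 0, 6, 0, -18, 0, 486/5, …
g: a_k = 4, 4, 2, 2/3, 1/6, 1/30, …
L₀ := lclm(L_f,L_g); ord L₀ ≤ 2+1.
h=∫h₀ ⇒ L = L₀·Dx.
L = (18 - 18·x - 486·x^2 - 162·x^3)·Dx^2 + (-19 + 468·x^2 - 81·x^4)·Dx^3 + (1 + 18·x + 18·x^2 + 162·x^3 + 81·x^4)·Dx^4  (order 4).
h: a_k = 0, 4, 5, 2/3, -13/3, 1/30, …
ICs: h(0) = 0, h′(0) = 4, h′′(0) = 10, h′′′(0) = 4.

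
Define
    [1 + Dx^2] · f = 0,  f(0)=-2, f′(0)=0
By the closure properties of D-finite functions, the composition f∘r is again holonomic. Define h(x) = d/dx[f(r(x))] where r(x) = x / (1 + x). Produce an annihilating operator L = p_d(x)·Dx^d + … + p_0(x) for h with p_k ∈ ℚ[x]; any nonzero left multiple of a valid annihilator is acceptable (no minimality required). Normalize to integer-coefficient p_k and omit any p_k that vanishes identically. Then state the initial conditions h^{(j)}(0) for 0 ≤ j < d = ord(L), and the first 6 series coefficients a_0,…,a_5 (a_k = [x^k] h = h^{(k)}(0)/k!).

L = (7 + 12·x + 6·x^2) + (6 + 18·x + 18·x^2 + 6·x^3)·Dx + (1 + 4·x + 6·x^2 + 4·x^3 + x^4)·Dx^2  (order 2).
h: a_k = 0, 2, -6, 35/3, -55/3, 1501/60, …
ICs: h(0) = 0, h′(0) = 2.

f: a_k = -2, 0, 1, 0, -1/12, 0, …
h₀=f(r): pull back L_f along r ⇒ L₀.
Derive L from L₀ (diff closure).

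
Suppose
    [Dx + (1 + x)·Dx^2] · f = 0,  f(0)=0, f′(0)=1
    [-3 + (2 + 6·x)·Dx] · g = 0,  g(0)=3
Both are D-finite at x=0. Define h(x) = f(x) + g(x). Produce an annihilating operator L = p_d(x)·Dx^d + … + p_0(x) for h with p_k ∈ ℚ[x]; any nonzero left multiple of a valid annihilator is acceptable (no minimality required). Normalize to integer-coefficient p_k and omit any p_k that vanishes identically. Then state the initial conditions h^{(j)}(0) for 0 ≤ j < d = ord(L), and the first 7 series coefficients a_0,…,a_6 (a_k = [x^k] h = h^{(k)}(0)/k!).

f: a_k = 0, 1, -1/2, 1/3, -1/4, 1/5, -1/6, …
g: a_k = 3, 9/2, -27/8, 81/16, -1215/128, 5103/256, -45927/1024, …
Sum ⇒ L₀ = lclm(L_f,L_g) in ℚ(x)⟨Dx⟩.
L = (-15 + 9·x)·Dx + (-19 - 6·x + 45·x^2)·Dx^2 + (-2 - 2·x + 18·x^2 + 18·x^3)·Dx^3  (order 3).
h: a_k = 3, 11/2, -31/8, 259/48, -1247/128, 25771/1280, -138293/3072, …
ICs: h(0) = 3, h′(0) = 11/2, h′′(0) = -31/4.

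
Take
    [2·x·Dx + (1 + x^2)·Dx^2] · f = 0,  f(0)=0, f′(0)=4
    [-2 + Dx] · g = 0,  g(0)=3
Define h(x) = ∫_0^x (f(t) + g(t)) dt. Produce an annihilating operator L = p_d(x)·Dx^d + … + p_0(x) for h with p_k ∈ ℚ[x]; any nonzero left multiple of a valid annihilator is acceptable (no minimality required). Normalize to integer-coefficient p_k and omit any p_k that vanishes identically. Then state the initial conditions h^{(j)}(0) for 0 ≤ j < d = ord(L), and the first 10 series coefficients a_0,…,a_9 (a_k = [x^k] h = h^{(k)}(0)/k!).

f: a_k = 0, 4, 0, -4/3, 0, 4/5, 0, -4/7, 0, 4/9, …
g: a_k = 3, 6, 6, 4, 2, 4/5, 4/15, 8/105, 2/105, 4/945, …
Sum ⇒ L₀ = lclm(L_f,L_g) in ℚ(x)⟨Dx⟩.
h=∫₀ˣh₀: take L = L₀·Dx.
L = (2 - 4·x - 6·x^2 - 4·x^3)·Dx^2 + (-3 - x^2 - 2·x^4)·Dx^3 + (1 + x + 2·x^2 + x^3 + x^4)·Dx^4  (order 4).
h: a_k = 0, 3, 5, 2, 2/3, 2/5, 4/15, 4/105, -13/210, 2/945, …
ICs: h(0) = 0, h′(0) = 3, h′′(0) = 10, h′′′(0) = 12.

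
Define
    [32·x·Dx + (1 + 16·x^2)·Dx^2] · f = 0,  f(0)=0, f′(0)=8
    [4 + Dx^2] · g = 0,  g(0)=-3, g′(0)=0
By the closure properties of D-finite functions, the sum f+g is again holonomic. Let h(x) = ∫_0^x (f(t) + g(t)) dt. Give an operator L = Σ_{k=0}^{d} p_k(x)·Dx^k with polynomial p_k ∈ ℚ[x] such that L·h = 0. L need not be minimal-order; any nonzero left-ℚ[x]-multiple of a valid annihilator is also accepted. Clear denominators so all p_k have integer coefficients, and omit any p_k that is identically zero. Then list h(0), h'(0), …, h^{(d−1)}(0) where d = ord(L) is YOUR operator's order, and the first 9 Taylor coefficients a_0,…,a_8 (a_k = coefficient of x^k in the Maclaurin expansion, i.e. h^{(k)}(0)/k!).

f: a_k = 0, 8, 0, -128/3, 0, 2048/5, 0, -32768/7, 0, …
g: a_k = -3, 0, 6, 0, -2, 0, 4/15, 0, -2/105, …
f+g: L₀ = lclm(L_f,L_g), ord ≤ 2+2.
Integrate: L := L₀·Dx.
L = (-6016·x + 102400·x^3 + 32768·x^5)·Dx^2 + (-28 + 1216·x^2 + 27648·x^4 + 16384·x^6)·Dx^3 + (-1504·x + 25600·x^3 + 8192·x^5)·Dx^4 + (-7 + 304·x^2 + 6912·x^4 + 4096·x^6)·Dx^5  (order 5).
h: a_k = 0, -3, 4, 2, -32/3, -2/5, 1024/15, 4/105, -4096/7, …
ICs: h(0) = 0, h′(0) = -3, h′′(0) = 8, h′′′(0) = 12, h′′′′(0) = -256.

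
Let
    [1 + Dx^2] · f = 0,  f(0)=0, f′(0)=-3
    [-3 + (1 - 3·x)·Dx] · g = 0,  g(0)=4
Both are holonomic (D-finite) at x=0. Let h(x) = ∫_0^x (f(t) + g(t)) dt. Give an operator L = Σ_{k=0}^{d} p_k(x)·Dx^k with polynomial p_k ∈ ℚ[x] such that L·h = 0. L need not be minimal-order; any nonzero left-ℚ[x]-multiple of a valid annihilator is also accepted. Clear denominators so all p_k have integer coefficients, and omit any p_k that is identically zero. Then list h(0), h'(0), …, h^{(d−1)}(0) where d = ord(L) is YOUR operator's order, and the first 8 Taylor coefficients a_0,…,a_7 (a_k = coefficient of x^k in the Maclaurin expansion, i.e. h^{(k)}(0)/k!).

f: a_k = 0, -3, 0, 1/2, 0, -1/40, 0, 1/1680, …
g: a_k = 4, 12, 36, 108, 324, 972, 2916, 8748, …
h₀=f+g: left-lcm gives L₀, ord ≤ 3.
∫: right-multiply L₀ by Dx.
L = (-165 + 18·x - 27·x^2)·Dx + (19 - 63·x + 27·x^2 - 27·x^3)·Dx^2 + (-165 + 18·x - 27·x^2)·Dx^3 + (19 - 63·x + 27·x^2 - 27·x^3)·Dx^4  (order 4).
h: a_k = 0, 4, 9/2, 12, 217/8, 324/5, 38879/240, 2916/7, …
ICs: h(0) = 0, h′(0) = 4, h′′(0) = 9, h′′′(0) = 72.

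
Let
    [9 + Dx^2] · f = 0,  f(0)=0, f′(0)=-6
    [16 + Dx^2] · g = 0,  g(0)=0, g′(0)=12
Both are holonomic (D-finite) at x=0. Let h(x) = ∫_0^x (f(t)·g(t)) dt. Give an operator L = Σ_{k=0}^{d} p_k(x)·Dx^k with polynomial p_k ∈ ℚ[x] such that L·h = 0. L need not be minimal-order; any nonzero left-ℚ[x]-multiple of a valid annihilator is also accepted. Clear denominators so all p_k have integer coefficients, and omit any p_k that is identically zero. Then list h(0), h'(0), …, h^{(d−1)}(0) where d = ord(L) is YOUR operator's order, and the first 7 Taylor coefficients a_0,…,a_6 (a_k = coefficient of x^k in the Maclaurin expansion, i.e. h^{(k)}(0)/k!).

f: a_k = 0, -6, 0, 9, 0, -81/20, 0, …
g: a_k = 0, 12, 0, -32, 0, 128/5, 0, …
h₀=f·g: eliminate ⇒ L₀, order ≤ 2·2.
h=∫₀ˣh₀: take L = L₀·Dx.
L = 49·Dx + 50·Dx^3 + Dx^5  (order 5).
h: a_k = 0, 0, 0, -24, 0, 60, 0, …
ICs: h(0) = 0, h′(0) = 0, h′′(0) = 0, h′′′(0) = -144, h′′′′(0) = 0.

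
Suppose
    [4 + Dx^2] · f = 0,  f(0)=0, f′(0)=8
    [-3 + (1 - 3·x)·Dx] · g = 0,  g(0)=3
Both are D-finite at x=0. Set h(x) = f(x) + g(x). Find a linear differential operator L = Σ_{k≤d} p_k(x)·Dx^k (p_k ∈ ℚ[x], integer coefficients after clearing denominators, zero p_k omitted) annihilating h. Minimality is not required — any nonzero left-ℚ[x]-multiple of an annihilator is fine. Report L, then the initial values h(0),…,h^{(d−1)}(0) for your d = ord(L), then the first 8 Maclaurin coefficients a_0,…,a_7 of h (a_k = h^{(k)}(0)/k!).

f: a_k = 0, 8, 0, -16/3, 0, 16/15, 0, -32/315, …
g: a_k = 3, 9, 27, 81, 243, 729, 2187, 6561, …
f+g: L₀ = lclm(L_f,L_g), ord ≤ 2+1.
L = (-348 + 144·x - 216·x^2) + (44 - 180·x + 216·x^2 - 216·x^3)·Dx + (-87 + 36·x - 54·x^2)·Dx^2 + (11 - 45·x + 54·x^2 - 54·x^3)·Dx^3  (order 3).
h: a_k = 3, 17, 27, 227/3, 243, 10951/15, 2187, 2066683/315, …
ICs: h(0) = 3, h′(0) = 17, h′′(0) = 54.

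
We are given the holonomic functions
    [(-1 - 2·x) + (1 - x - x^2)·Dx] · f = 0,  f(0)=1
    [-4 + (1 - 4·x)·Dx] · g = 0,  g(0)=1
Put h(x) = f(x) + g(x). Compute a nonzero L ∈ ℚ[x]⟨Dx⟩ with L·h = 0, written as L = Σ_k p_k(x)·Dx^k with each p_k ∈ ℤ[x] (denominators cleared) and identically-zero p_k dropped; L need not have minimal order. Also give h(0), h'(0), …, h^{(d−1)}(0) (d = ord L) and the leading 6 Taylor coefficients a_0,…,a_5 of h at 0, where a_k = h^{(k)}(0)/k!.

L = (-16 - 72·x + 24·x^2 - 32·x^3) + (28 - 38·x - 54·x^2 + 16·x^3 - 64·x^4)·Dx + (-3 + 17·x - 23·x^2 + 14·x^3 - 4·x^4 - 16·x^5)·Dx^2  (order 2).
h: a_k = 2, 5, 18, 67, 261, 1032, …
ICs: h(0) = 2, h′(0) = 5.

f: a_k = 1, 1, 2, 3, 5, 8, …
g: a_k = 1, 4, 16, 64, 256, 1024, …
Sum ⇒ L₀ = lclm(L_f,L_g) in ℚ(x)⟨Dx⟩.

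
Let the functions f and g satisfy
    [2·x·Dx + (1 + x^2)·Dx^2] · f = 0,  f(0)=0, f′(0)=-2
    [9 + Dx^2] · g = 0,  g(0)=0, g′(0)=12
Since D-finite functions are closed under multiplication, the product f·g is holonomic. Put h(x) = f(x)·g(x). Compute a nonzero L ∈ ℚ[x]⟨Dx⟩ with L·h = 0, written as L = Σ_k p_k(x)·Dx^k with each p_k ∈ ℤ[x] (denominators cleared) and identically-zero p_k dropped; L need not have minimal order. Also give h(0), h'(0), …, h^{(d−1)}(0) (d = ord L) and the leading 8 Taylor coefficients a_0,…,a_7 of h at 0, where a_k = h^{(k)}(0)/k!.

f: a_k = 0, -2, 0, 2/3, 0, -2/5, 0, 2/7, …
g: a_k = 0, 12, 0, -18, 0, 81/10, 0, -243/140, …
h₀=f·g: eliminate ⇒ L₀, order ≤ 2·2.
L = (1170 + 3834·x^2 + 4779·x^4 + 2916·x^6 + 729·x^8) + (396·x + 1044·x^3 + 972·x^5 + 324·x^7)·Dx + (220 + 768·x^2 + 1026·x^4 + 648·x^6 + 162·x^8)·Dx^2 + (44·x + 116·x^3 + 108·x^5 + 36·x^7)·Dx^3 + (10 + 38·x^2 + 55·x^4 + 36·x^6 + 9·x^8)·Dx^4  (order 4).
h: a_k = 0, 0, -24, 0, 44, 0, -33, 0, …
ICs: h(0) = 0, h′(0) = 0, h′′(0) = -48, h′′′(0) = 0.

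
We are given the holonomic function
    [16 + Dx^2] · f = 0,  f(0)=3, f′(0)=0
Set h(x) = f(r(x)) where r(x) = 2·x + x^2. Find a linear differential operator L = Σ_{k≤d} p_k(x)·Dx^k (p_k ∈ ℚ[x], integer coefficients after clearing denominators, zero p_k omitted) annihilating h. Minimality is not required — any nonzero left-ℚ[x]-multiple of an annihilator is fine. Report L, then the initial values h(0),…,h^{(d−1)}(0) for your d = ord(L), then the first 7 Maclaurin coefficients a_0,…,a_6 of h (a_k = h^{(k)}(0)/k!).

f: a_k = 3, 0, -24, 0, 32, 0, -256/15, …
Change of var in L_f (x↦r) gives L₀.
L = (64 + 192·x + 192·x^2 + 64·x^3) - Dx + (1 + x)·Dx^2  (order 2).
h: a_k = 3, 0, -96, -96, 488, 1024, -4864/15, …
ICs: h(0) = 3, h′(0) = 0.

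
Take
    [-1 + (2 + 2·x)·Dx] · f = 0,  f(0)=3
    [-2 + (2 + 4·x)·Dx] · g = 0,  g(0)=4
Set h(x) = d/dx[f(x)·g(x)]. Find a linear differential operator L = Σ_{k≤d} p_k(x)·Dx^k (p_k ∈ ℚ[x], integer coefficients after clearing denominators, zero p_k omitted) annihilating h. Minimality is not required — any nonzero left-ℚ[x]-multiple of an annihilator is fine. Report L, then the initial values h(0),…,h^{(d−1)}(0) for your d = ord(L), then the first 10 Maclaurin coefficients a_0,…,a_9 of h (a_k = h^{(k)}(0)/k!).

f: a_k = 3, 3/2, -3/8, 3/16, -15/128, 21/256, -63/1024, 99/2048, -1287/32768, 2145/65536, …
g: a_k = 4, 4, -2, 2, -5/2, 7/2, -21/4, 33/4, -429/32, 715/32, …
f·g: L₀ = L_f ⊗_s L_g, ord ≤ 1·1.
Derive L from L₀ (diff closure).
L = -1 + (-6 - 26·x - 36·x^2 - 16·x^3)·Dx  (order 1).
h: a_k = 18, -3, 27/4, -111/8, 1755/64, -6813/128, 52479/512, -201543/1024, 6190587/16384, -23793585/32768, …
ICs: h(0) = 18.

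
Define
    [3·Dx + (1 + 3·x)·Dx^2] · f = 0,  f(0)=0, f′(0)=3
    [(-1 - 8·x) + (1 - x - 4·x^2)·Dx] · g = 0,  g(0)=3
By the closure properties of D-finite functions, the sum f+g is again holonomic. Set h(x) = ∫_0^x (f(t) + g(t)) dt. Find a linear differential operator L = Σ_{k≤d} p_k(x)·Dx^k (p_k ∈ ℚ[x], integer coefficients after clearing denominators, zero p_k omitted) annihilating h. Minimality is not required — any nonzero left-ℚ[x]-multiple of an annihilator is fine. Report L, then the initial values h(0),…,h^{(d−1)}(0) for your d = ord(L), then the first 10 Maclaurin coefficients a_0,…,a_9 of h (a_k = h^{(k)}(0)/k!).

f: a_k = 0, 3, -9/2, 9, -81/4, 243/5, -243/2, 2187/7, -6561/8, 2187, …
g: a_k = 3, 3, 15, 27, 87, 195, 543, 1323, 3495, 8787, …
L₀ := lclm(L_f,L_g); ord L₀ ≤ 2+1.
h=∫₀ˣh₀: take L = L₀·Dx.
L = (-342 - 2178·x - 6624·x^2 - 6336·x^3 - 6912·x^4)·Dx^2 + (-36 - 696·x - 4356·x^2 - 10176·x^3 - 12960·x^4 - 11520·x^5)·Dx^3 + (13 + 101·x + 191·x^2 - 225·x^3 - 1440·x^4 - 2928·x^5 - 2304·x^6)·Dx^4  (order 4).
h: a_k = 0, 3, 3, 7/2, 9, 267/20, 203/5, 843/14, 1431/7, 7133/24, …
ICs: h(0) = 0, h′(0) = 3, h′′(0) = 6, h′′′(0) = 21.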